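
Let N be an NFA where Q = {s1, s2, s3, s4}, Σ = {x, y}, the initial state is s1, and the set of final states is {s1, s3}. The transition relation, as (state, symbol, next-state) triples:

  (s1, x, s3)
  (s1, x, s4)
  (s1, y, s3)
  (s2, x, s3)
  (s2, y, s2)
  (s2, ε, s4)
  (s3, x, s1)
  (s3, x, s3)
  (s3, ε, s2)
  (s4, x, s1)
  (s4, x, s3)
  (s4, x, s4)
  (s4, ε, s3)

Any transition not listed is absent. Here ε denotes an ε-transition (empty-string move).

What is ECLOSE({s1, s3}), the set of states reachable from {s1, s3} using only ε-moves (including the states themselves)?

{s1, s2, s3, s4}

Begin with {s1, s3}.
ε-move s3 → s2; add s2.
ε-move s2 → s4; add s4.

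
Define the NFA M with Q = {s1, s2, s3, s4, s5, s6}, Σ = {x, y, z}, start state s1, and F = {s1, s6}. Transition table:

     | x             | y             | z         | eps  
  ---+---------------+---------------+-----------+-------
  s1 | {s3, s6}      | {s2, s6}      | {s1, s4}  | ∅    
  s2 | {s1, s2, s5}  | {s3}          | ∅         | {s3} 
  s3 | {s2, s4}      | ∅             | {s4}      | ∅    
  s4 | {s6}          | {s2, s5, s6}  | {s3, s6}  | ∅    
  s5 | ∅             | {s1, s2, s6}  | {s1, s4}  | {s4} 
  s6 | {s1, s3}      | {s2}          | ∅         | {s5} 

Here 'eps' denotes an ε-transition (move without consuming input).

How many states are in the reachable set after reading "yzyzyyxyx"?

6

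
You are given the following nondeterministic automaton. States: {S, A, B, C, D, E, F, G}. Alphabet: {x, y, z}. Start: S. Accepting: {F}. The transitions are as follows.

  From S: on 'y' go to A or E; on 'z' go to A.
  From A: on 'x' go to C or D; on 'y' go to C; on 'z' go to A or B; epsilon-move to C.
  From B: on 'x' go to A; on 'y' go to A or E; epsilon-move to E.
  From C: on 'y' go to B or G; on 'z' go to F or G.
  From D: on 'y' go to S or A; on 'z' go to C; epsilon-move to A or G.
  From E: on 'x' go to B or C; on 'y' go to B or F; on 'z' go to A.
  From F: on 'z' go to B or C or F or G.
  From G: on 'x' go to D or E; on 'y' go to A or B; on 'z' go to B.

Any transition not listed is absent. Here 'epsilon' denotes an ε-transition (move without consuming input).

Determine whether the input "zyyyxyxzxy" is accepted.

Yes

Start in {S}.
Read 'z': S→{A}; union {A}; ε-closure = {A, C}.
Read 'y': A→{C}, C→{B, G}; union {B, C, G}; ε-closure = {B, C, E, G}.
Read 'y': B→{A, E}, C→{B, G}, E→{B, F}, G→{A, B}; union {A, B, E, F, G}; ε-closure = {A, B, C, E, F, G}.
Read 'y': A→{C}, B→{A, E}, C→{B, G}, E→{B, F}, F→∅, G→{A, B}; now {A, B, C, E, F, G}.
Read 'x': A→{C, D}, B→{A}, C→∅, E→{B, C}, F→∅, G→{D, E}; union {A, B, C, D, E}; ε-closure = {A, B, C, D, E, G}.
Read 'y': A→{C}, B→{A, E}, C→{B, G}, D→{S, A}, E→{B, F}, G→{A, B}; now {S, A, B, C, E, F, G}.
Read 'x': S→∅, A→{C, D}, B→{A}, C→∅, E→{B, C}, F→∅, G→{D, E}; union {A, B, C, D, E}; ε-closure = {A, B, C, D, E, G}.
Read 'z': A→{A, B}, B→∅, C→{F, G}, D→{C}, E→{A}, G→{B}; union {A, B, C, F, G}; ε-closure = {A, B, C, E, F, G}.
Read 'x': A→{C, D}, B→{A}, C→∅, E→{B, C}, F→∅, G→{D, E}; union {A, B, C, D, E}; ε-closure = {A, B, C, D, E, G}.
Read 'y': A→{C}, B→{A, E}, C→{B, G}, D→{S, A}, E→{B, F}, G→{A, B}; now {S, A, B, C, E, F, G}.
The final set {S, A, B, C, E, F, G} contains the accepting state F.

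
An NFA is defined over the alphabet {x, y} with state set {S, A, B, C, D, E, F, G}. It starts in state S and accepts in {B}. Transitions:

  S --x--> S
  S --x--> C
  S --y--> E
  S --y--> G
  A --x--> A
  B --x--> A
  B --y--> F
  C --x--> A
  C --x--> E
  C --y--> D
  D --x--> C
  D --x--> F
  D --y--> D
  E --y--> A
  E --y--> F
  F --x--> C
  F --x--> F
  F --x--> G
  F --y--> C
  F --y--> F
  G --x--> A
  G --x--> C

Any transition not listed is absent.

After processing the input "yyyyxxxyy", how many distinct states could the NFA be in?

3

Start in {S}.
Read 'y': S→{E, G}; now {E, G}.
Read 'y': E→{A, F}, G→∅; now {A, F}.
Read 'y': A→∅, F→{C, F}; now {C, F}.
Read 'y': C→{D}, F→{C, F}; now {C, D, F}.
Read 'x': C→{A, E}, D→{C, F}, F→{C, F, G}; now {A, C, E, F, G}.
Read 'x': A→{A}, C→{A, E}, E→∅, F→{C, F, G}, G→{A, C}; now {A, C, E, F, G}.
Read 'x': A→{A}, C→{A, E}, E→∅, F→{C, F, G}, G→{A, C}; now {A, C, E, F, G}.
Read 'y': A→∅, C→{D}, E→{A, F}, F→{C, F}, G→∅; now {A, C, D, F}.
Read 'y': A→∅, C→{D}, D→{D}, F→{C, F}; now {C, D, F}.
That set has 3 states.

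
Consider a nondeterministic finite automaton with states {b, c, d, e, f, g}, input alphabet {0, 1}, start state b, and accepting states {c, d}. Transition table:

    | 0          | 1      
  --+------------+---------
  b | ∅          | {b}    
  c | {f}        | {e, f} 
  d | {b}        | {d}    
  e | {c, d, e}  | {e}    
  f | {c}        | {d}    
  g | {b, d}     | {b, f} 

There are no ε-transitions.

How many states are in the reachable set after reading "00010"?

0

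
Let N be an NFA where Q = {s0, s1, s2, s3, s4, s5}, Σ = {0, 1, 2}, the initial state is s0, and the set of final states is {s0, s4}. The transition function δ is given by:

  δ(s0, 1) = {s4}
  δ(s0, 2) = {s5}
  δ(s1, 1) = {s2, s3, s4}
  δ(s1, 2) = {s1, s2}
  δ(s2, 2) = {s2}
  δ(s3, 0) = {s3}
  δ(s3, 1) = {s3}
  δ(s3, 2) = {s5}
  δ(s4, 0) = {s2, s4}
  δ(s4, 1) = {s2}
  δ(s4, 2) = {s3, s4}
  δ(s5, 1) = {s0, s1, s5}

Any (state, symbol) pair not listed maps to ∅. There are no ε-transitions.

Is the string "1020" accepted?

Yes

Start in {s0}.
Read '1': s0→{s4}; now {s4}.
Read '0': s4→{s2, s4}; now {s2, s4}.
Read '2': s2→{s2}, s4→{s3, s4}; now {s2, s3, s4}.
Read '0': s2→∅, s3→{s3}, s4→{s2, s4}; now {s2, s3, s4}.
The final set {s2, s3, s4} contains the accepting state s4.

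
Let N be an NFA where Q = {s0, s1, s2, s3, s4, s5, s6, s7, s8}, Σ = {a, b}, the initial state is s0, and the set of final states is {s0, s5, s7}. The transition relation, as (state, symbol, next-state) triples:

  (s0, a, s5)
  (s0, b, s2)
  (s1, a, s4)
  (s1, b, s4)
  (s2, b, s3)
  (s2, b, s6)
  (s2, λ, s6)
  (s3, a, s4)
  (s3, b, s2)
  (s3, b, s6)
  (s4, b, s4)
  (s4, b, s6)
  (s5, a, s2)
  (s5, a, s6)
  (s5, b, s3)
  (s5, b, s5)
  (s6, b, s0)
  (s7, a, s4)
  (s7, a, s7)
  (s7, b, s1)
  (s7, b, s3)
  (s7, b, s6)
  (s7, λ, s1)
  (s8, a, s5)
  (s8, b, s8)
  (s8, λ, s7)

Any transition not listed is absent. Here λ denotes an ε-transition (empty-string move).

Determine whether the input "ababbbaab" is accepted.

Yes

Start in {s0}.
Read 'a': s0→{s5}; now {s5}.
Read 'b': s5→{s3, s5}; now {s3, s5}.
Read 'a': s3→{s4}, s5→{s2, s6}; now {s2, s4, s6}.
Read 'b': s2→{s3, s6}, s4→{s4, s6}, s6→{s0}; now {s0, s3, s4, s6}.
Read 'b': s0→{s2}, s3→{s2, s6}, s4→{s4, s6}, s6→{s0}; now {s0, s2, s4, s6}.
Read 'b': s0→{s2}, s2→{s3, s6}, s4→{s4, s6}, s6→{s0}; now {s0, s2, s3, s4, s6}.
Read 'a': s0→{s5}, s2→∅, s3→{s4}, s4→∅, s6→∅; now {s4, s5}.
Read 'a': s4→∅, s5→{s2, s6}; now {s2, s6}.
Read 'b': s2→{s3, s6}, s6→{s0}; now {s0, s3, s6}.
The final set {s0, s3, s6} contains the accepting state s0.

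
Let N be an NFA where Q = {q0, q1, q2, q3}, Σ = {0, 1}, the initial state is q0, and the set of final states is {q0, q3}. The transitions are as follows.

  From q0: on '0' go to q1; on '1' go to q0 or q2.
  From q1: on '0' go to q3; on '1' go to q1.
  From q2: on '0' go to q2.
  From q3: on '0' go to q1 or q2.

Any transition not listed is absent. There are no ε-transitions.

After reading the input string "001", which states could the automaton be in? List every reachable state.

∅

Start in {q0}.
Read '0': q0→{q1}; now {q1}.
Read '0': q1→{q3}; now {q3}.
Read '1': q3→∅; now ∅.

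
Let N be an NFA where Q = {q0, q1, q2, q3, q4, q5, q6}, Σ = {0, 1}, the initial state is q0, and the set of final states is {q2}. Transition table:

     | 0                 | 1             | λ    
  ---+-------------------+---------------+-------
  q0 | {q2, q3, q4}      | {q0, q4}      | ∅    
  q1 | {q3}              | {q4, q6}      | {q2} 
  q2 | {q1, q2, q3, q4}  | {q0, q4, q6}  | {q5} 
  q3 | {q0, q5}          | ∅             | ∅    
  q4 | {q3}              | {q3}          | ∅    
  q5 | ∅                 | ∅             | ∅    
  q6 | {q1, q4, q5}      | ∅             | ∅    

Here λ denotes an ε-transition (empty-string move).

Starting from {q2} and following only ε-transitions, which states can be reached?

{q2, q5}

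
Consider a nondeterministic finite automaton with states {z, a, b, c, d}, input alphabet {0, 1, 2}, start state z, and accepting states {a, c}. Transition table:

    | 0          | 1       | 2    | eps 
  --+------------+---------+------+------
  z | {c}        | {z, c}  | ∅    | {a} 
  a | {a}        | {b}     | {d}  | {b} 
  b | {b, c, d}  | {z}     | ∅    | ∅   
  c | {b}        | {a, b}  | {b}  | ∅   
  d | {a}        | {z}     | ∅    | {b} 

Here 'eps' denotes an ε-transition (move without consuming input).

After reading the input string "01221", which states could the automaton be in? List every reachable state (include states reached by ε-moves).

∅

Start: ε-closure({z}) = {z, a, b}.
Read '0': {z, a, b} → {a, b, c, d}.
Read '1': {a, b, c, d} → {z, a, b}.
Read '2': {z, a, b} → {b, d}.
Read '2': {b, d} → ∅.
The set is empty and remains empty for the remaining 1 symbol.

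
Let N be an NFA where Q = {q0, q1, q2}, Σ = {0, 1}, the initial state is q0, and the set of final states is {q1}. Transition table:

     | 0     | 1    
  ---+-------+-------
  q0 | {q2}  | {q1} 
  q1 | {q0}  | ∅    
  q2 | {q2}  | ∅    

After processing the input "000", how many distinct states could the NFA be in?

Start in {q0}.
Read '0': {q0} → {q2}.
Read '0': {q2} → {q2}.
Read '0': {q2} → {q2}.
That set has 1 state.

1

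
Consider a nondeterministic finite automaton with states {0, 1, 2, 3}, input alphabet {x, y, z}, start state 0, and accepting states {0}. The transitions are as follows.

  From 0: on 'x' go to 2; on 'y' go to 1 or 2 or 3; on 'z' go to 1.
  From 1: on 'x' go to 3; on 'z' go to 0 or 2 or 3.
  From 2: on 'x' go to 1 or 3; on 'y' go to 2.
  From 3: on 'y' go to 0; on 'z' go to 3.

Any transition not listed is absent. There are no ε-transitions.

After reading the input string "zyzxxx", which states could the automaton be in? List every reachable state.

Start in {0}.
Read 'z': 0→{1}; now {1}.
Read 'y': 1→∅; now ∅.
The set is empty and remains empty for the remaining 4 symbols.

∅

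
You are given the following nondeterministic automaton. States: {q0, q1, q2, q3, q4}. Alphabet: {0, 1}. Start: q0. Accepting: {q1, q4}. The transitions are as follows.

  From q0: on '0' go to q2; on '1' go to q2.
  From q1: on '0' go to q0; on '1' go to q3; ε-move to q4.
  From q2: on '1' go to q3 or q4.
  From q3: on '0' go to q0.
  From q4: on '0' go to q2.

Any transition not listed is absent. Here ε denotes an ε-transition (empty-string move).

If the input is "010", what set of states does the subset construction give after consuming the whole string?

{q0, q2}

Start in {q0}.
Read '0': q0→{q2}; now {q2}.
Read '1': q2→{q3, q4}; now {q3, q4}.
Read '0': q3→{q0}, q4→{q2}; now {q0, q2}.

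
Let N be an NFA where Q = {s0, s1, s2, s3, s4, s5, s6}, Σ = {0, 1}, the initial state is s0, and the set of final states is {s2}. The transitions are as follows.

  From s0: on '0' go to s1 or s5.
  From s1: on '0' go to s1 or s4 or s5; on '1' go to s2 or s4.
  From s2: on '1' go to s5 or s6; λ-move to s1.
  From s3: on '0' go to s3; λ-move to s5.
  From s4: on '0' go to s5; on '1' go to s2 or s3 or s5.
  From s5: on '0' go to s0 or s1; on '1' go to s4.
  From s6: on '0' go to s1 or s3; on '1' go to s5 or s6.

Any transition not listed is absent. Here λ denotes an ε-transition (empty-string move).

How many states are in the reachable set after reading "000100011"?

6

Start in {s0}.
Read '0': {s0} → {s1, s5}.
Read '0': {s1, s5} → {s0, s1, s4, s5}.
Read '0': {s0, s1, s4, s5} → {s0, s1, s4, s5}.
Read '1': {s0, s1, s4, s5} → {s1, s2, s3, s4, s5}.
Read '0': {s1, s2, s3, s4, s5} → {s0, s1, s3, s4, s5}.
Read '0': {s0, s1, s3, s4, s5} → {s0, s1, s3, s4, s5}.
Read '0': {s0, s1, s3, s4, s5} → {s0, s1, s3, s4, s5}.
Read '1': {s0, s1, s3, s4, s5} → {s1, s2, s3, s4, s5}.
Read '1': {s1, s2, s3, s4, s5} → {s1, s2, s3, s4, s5, s6}.
That set has 6 states.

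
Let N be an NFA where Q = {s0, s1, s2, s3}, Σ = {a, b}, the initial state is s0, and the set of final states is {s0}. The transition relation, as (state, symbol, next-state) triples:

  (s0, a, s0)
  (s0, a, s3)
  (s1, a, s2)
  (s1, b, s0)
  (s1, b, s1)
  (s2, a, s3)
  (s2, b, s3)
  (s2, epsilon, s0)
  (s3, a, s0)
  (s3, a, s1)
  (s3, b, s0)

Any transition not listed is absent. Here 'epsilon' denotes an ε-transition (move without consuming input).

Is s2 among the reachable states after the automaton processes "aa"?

No

Start in {s0}.
Read 'a': s0→{s0, s3}; now {s0, s3}.
Read 'a': s0→{s0, s3}, s3→{s0, s1}; now {s0, s1, s3}.
State s2 is not in {s0, s1, s3}.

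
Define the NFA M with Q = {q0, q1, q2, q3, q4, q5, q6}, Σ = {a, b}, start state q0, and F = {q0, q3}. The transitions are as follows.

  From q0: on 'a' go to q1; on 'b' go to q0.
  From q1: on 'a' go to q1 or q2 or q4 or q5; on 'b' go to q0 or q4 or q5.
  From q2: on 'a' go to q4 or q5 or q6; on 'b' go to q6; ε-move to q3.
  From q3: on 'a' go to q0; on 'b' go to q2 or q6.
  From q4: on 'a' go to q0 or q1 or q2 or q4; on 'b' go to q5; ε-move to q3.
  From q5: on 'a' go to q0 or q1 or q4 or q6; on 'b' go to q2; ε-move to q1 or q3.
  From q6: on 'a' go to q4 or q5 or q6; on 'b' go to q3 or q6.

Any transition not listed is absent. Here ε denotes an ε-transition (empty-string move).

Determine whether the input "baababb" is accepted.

Yes

Start in {q0}.
Read 'b': {q0} → {q0}.
Read 'a': {q0} → {q1}.
Read 'a': {q1} → {q1, q2, q3, q4, q5}.
Read 'b': {q1, q2, q3, q4, q5} → {q0, q1, q2, q3, q4, q5, q6}.
Read 'a': {q0, q1, q2, q3, q4, q5, q6} → {q0, q1, q2, q3, q4, q5, q6}.
Read 'b': {q0, q1, q2, q3, q4, q5, q6} → {q0, q1, q2, q3, q4, q5, q6}.
Read 'b': {q0, q1, q2, q3, q4, q5, q6} → {q0, q1, q2, q3, q4, q5, q6}.
The final set {q0, q1, q2, q3, q4, q5, q6} contains the accepting states q0, q3.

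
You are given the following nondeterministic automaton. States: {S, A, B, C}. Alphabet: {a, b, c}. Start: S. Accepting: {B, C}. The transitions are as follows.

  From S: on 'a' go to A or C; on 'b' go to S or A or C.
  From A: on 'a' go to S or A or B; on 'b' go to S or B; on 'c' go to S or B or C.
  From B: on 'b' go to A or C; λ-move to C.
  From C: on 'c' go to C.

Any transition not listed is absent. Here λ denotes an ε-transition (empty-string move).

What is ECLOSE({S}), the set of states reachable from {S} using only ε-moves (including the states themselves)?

{S}

Begin with {S}.
No ε-moves leave this set, so the closure equals the set itself.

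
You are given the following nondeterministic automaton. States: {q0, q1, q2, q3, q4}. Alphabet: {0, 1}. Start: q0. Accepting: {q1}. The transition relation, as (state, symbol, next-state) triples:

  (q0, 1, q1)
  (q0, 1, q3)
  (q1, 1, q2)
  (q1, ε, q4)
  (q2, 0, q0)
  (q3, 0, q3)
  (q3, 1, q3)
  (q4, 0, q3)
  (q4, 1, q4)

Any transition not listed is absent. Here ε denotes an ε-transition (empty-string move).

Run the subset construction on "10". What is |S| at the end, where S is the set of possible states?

1

Start in {q0}.
Read '1': q0→{q1, q3}; union {q1, q3}; ε-closure = {q1, q3, q4}.
Read '0': q1→∅, q3→{q3}, q4→{q3}; now {q3}.
That set has 1 state.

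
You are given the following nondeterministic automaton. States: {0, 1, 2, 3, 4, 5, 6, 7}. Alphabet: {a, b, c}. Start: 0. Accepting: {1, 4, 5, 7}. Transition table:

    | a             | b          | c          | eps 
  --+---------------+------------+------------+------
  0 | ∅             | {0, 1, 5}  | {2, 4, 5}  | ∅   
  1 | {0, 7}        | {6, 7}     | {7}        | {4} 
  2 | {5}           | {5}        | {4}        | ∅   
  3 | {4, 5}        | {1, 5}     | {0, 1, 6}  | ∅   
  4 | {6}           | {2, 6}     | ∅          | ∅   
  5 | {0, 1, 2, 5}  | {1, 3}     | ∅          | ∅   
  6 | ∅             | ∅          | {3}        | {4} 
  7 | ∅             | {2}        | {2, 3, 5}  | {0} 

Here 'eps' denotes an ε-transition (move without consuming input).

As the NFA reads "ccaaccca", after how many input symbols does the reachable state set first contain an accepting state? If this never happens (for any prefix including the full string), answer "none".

1

Start in {0}.
Read 'c': 0→{2, 4, 5}; now {2, 4, 5}.
None of the earlier sets intersect F, but {2, 4, 5} does.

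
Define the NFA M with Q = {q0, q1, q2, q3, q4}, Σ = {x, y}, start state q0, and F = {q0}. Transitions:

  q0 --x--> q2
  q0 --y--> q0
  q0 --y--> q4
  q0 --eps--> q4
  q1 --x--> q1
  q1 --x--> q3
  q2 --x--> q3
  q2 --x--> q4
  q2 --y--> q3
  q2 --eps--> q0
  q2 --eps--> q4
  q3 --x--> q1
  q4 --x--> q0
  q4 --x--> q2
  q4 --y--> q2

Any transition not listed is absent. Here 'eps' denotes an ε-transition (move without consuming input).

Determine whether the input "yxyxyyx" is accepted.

Start: ε-closure({q0}) = {q0, q4}.
Read 'y': q0→{q0, q4}, q4→{q2}; now {q0, q2, q4}.
Read 'x': q0→{q2}, q2→{q3, q4}, q4→{q0, q2}; now {q0, q2, q3, q4}.
Read 'y': q0→{q0, q4}, q2→{q3}, q3→∅, q4→{q2}; now {q0, q2, q3, q4}.
Read 'x': q0→{q2}, q2→{q3, q4}, q3→{q1}, q4→{q0, q2}; now {q0, q1, q2, q3, q4}.
Read 'y': q0→{q0, q4}, q1→∅, q2→{q3}, q3→∅, q4→{q2}; now {q0, q2, q3, q4}.
Read 'y': q0→{q0, q4}, q2→{q3}, q3→∅, q4→{q2}; now {q0, q2, q3, q4}.
Read 'x': q0→{q2}, q2→{q3, q4}, q3→{q1}, q4→{q0, q2}; now {q0, q1, q2, q3, q4}.
The final set {q0, q1, q2, q3, q4} contains the accepting state q0.

Yes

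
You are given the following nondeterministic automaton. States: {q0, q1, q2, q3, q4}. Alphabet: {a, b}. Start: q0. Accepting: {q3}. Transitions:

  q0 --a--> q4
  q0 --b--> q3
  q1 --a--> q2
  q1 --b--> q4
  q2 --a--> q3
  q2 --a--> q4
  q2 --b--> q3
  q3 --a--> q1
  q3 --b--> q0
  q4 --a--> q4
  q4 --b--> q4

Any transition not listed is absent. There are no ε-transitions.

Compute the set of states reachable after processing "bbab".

Start in {q0}.
Read 'b': {q0} → {q3}.
Read 'b': {q3} → {q0}.
Read 'a': {q0} → {q4}.
Read 'b': {q4} → {q4}.

{q4}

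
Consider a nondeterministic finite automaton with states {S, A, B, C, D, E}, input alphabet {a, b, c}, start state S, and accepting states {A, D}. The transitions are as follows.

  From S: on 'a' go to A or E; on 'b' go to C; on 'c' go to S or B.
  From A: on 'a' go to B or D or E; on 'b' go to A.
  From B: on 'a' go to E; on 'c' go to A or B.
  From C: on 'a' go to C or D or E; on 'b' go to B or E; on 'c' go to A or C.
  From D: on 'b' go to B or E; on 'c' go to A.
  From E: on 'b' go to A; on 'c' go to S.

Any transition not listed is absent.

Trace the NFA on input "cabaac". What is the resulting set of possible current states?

{S}

Start in {S}.
Read 'c': {S} → {S, B}.
Read 'a': {S, B} → {A, E}.
Read 'b': {A, E} → {A}.
Read 'a': {A} → {B, D, E}.
Read 'a': {B, D, E} → {E}.
Read 'c': {E} → {S}.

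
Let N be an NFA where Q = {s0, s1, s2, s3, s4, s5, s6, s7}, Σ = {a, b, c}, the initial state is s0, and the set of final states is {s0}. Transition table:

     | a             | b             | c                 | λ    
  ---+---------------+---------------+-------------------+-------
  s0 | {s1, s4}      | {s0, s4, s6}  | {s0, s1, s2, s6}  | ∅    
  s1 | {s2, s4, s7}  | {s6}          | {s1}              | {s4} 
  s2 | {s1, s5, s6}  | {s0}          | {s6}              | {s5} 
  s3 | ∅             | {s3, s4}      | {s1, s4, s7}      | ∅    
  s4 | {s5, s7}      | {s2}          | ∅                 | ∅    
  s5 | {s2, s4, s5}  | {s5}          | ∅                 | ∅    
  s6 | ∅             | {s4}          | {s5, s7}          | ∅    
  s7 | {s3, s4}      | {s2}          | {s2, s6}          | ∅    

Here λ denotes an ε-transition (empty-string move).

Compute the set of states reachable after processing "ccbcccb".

Start in {s0}.
Read 'c': {s0} → {s0, s1, s2, s4, s5, s6}.
Read 'c': {s0, s1, s2, s4, s5, s6} → {s0, s1, s2, s4, s5, s6, s7}.
Read 'b': {s0, s1, s2, s4, s5, s6, s7} → {s0, s2, s4, s5, s6}.
Read 'c': {s0, s2, s4, s5, s6} → {s0, s1, s2, s4, s5, s6, s7}.
Read 'c': {s0, s1, s2, s4, s5, s6, s7} → {s0, s1, s2, s4, s5, s6, s7}.
Read 'c': {s0, s1, s2, s4, s5, s6, s7} → {s0, s1, s2, s4, s5, s6, s7}.
Read 'b': {s0, s1, s2, s4, s5, s6, s7} → {s0, s2, s4, s5, s6}.

{s0, s2, s4, s5, s6}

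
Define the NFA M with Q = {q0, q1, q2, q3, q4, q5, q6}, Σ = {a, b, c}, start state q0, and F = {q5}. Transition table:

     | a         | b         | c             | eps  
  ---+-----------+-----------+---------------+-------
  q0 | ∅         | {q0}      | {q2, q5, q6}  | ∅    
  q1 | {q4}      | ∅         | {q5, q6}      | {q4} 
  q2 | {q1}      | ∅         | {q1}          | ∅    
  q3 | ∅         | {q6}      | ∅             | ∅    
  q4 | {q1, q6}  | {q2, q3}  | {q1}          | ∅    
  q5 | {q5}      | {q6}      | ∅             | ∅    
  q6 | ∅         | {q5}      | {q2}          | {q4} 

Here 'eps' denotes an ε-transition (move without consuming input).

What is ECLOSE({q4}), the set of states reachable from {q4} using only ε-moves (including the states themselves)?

Begin with {q4}.
No ε-moves leave this set, so the closure equals the set itself.

{q4}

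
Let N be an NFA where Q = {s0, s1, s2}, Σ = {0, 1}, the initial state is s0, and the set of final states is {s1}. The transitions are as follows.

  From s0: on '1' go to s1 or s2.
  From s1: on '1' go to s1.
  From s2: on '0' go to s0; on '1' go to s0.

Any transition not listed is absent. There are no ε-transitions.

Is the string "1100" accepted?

No

Start in {s0}.
Read '1': {s0} → {s1, s2}.
Read '1': {s1, s2} → {s0, s1}.
Read '0': {s0, s1} → ∅.
The set is empty and remains empty for the remaining 1 symbol.
The final set ∅ contains no accepting state.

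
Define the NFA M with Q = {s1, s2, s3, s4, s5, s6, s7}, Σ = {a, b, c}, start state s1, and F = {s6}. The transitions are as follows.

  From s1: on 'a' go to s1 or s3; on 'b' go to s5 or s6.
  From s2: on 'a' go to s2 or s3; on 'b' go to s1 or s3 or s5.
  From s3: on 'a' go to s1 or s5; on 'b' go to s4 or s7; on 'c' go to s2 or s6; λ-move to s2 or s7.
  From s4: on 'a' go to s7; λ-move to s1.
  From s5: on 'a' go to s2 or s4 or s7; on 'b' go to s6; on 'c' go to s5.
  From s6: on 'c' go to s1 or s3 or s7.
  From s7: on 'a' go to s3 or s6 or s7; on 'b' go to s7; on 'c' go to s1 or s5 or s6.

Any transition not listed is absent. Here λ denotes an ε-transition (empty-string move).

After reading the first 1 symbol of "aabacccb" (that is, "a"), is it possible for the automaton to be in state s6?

No

Start in {s1}.
Read 'a': s1→{s1, s3}; union {s1, s3}; ε-closure = {s1, s2, s3, s7}.
State s6 is not in {s1, s2, s3, s7}.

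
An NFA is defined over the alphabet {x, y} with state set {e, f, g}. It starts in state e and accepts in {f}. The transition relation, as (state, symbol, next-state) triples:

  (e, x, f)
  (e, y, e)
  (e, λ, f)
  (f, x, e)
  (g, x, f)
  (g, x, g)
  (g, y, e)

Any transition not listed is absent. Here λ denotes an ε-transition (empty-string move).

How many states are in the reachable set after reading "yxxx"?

Start: ε-closure({e}) = {e, f}.
Read 'y': e→{e}, f→∅; union {e}; ε-closure = {e, f}.
Read 'x': e→{f}, f→{e}; now {e, f}.
Read 'x': e→{f}, f→{e}; now {e, f}.
Read 'x': e→{f}, f→{e}; now {e, f}.
That set has 2 states.

2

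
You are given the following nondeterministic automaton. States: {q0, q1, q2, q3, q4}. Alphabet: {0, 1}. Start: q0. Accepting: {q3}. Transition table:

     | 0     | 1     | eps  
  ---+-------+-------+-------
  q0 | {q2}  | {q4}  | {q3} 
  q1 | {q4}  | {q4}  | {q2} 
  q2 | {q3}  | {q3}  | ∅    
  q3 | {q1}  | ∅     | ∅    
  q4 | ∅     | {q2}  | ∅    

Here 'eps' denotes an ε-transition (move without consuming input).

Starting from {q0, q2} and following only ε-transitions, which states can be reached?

{q0, q2, q3}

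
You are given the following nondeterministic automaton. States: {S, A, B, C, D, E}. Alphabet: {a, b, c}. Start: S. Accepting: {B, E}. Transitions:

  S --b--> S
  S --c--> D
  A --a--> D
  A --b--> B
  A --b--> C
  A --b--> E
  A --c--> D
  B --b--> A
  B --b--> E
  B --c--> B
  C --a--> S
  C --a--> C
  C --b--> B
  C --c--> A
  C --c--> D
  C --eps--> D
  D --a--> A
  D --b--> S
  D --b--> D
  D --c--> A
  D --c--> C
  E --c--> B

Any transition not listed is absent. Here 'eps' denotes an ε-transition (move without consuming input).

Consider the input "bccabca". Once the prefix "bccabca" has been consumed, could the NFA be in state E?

No

Start in {S}.
Read 'b': S→{S}; now {S}.
Read 'c': S→{D}; now {D}.
Read 'c': D→{A, C}; union {A, C}; ε-closure = {A, C, D}.
Read 'a': A→{D}, C→{S, C}, D→{A}; now {S, A, C, D}.
Read 'b': S→{S}, A→{B, C, E}, C→{B}, D→{S, D}; now {S, B, C, D, E}.
Read 'c': S→{D}, B→{B}, C→{A, D}, D→{A, C}, E→{B}; now {A, B, C, D}.
Read 'a': A→{D}, B→∅, C→{S, C}, D→{A}; now {S, A, C, D}.
State E is not in {S, A, C, D}.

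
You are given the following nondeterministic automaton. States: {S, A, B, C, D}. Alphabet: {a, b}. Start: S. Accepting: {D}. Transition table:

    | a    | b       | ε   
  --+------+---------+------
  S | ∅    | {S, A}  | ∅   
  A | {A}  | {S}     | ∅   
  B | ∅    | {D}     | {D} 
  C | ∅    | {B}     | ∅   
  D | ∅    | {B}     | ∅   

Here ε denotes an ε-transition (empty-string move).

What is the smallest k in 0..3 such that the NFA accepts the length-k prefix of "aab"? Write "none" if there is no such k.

Start in {S}.
Read 'a': S→∅; now ∅.
The set is empty and remains empty for the remaining 2 symbols.
No reachable set along the way intersects F.

none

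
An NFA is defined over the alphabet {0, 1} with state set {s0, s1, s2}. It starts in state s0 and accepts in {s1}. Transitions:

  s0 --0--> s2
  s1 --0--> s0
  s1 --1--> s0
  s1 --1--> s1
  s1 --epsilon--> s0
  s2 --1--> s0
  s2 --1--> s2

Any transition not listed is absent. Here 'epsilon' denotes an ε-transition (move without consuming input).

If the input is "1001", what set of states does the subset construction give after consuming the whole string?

∅

Start in {s0}.
Read '1': s0→∅; now ∅.
The set is empty and remains empty for the remaining 3 symbols.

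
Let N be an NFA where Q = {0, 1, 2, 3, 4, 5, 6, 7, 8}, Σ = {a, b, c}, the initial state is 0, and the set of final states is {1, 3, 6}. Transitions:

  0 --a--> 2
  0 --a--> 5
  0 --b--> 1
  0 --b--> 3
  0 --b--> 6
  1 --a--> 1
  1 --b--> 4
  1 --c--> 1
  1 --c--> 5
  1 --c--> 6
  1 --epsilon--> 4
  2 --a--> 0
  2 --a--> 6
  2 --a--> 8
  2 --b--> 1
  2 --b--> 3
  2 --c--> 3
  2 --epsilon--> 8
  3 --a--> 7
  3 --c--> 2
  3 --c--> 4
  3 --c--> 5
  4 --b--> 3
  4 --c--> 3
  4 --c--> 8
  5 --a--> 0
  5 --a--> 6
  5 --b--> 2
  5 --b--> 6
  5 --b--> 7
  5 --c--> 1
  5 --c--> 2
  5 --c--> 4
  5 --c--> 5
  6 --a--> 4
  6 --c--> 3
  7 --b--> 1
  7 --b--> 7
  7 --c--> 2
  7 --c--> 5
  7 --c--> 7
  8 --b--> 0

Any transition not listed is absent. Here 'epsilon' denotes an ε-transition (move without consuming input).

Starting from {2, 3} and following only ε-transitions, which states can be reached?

{2, 3, 8}

Begin with {2, 3}.
ε-move 2 → 8; add 8.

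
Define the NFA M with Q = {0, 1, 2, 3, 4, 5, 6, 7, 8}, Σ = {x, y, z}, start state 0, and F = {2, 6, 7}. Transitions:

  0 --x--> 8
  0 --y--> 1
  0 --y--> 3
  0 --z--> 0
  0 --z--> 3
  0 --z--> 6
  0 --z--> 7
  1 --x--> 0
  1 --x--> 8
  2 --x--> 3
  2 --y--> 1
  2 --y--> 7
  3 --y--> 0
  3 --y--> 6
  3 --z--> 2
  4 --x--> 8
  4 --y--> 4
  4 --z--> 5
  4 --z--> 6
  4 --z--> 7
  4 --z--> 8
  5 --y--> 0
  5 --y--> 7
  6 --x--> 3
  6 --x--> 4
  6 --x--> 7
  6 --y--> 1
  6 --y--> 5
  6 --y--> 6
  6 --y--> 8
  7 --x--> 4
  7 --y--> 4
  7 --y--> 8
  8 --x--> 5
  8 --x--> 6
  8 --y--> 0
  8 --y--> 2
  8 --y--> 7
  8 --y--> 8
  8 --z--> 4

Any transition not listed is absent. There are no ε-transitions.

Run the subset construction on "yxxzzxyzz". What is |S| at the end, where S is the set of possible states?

8

Start in {0}.
Read 'y': {0} → {1, 3}.
Read 'x': {1, 3} → {0, 8}.
Read 'x': {0, 8} → {5, 6, 8}.
Read 'z': {5, 6, 8} → {4}.
Read 'z': {4} → {5, 6, 7, 8}.
Read 'x': {5, 6, 7, 8} → {3, 4, 5, 6, 7}.
Read 'y': {3, 4, 5, 6, 7} → {0, 1, 4, 5, 6, 7, 8}.
Read 'z': {0, 1, 4, 5, 6, 7, 8} → {0, 3, 4, 5, 6, 7, 8}.
Read 'z': {0, 3, 4, 5, 6, 7, 8} → {0, 2, 3, 4, 5, 6, 7, 8}.
That set has 8 states.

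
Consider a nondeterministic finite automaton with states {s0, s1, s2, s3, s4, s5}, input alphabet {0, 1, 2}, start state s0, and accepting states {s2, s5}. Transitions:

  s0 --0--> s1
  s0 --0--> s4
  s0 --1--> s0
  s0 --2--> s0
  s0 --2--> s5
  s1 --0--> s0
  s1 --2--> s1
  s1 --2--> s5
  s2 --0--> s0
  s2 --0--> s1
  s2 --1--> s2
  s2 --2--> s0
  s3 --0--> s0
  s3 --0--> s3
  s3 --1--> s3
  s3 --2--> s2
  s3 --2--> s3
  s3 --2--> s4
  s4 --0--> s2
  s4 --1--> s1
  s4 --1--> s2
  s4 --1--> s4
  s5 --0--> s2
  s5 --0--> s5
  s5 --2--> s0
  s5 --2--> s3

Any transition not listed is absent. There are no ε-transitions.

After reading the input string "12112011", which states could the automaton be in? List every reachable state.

Start in {s0}.
Read '1': {s0} → {s0}.
Read '2': {s0} → {s0, s5}.
Read '1': {s0, s5} → {s0}.
Read '1': {s0} → {s0}.
Read '2': {s0} → {s0, s5}.
Read '0': {s0, s5} → {s1, s2, s4, s5}.
Read '1': {s1, s2, s4, s5} → {s1, s2, s4}.
Read '1': {s1, s2, s4} → {s1, s2, s4}.

{s1, s2, s4}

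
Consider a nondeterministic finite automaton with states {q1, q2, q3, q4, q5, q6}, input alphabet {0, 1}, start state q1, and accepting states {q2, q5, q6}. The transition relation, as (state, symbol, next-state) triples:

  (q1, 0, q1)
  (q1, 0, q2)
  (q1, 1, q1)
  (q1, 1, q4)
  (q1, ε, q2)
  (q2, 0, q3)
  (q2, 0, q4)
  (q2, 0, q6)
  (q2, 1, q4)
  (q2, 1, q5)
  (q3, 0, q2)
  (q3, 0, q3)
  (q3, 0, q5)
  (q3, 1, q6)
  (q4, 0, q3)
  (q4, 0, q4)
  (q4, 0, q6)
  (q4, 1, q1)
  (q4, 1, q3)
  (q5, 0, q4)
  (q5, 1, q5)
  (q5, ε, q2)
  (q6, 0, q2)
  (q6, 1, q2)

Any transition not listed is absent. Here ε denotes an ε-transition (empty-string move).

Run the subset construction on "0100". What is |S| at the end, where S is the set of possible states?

Start: ε-closure({q1}) = {q1, q2}.
Read '0': q1→{q1, q2}, q2→{q3, q4, q6}; now {q1, q2, q3, q4, q6}.
Read '1': q1→{q1, q4}, q2→{q4, q5}, q3→{q6}, q4→{q1, q3}, q6→{q2}; now {q1, q2, q3, q4, q5, q6}.
Read '0': q1→{q1, q2}, q2→{q3, q4, q6}, q3→{q2, q3, q5}, q4→{q3, q4, q6}, q5→{q4}, q6→{q2}; now {q1, q2, q3, q4, q5, q6}.
Read '0': q1→{q1, q2}, q2→{q3, q4, q6}, q3→{q2, q3, q5}, q4→{q3, q4, q6}, q5→{q4}, q6→{q2}; now {q1, q2, q3, q4, q5, q6}.
That set has 6 states.

6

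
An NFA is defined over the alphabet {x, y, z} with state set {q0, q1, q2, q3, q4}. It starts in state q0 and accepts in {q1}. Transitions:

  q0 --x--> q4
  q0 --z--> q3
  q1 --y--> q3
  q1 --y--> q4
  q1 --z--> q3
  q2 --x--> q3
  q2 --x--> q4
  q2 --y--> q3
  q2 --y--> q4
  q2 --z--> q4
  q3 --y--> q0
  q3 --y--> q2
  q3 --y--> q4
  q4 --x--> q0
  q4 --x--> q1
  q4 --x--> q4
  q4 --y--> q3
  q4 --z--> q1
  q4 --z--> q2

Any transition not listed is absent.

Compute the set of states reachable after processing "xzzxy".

{q3, q4}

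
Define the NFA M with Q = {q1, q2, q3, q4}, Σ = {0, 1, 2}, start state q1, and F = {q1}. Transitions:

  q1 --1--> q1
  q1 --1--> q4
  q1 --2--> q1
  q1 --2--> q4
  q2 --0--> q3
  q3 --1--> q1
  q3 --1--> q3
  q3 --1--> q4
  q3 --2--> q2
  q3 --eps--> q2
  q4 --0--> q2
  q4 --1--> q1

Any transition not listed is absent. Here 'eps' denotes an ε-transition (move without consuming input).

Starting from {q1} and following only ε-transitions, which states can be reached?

Begin with {q1}.
No ε-moves leave this set, so the closure equals the set itself.

{q1}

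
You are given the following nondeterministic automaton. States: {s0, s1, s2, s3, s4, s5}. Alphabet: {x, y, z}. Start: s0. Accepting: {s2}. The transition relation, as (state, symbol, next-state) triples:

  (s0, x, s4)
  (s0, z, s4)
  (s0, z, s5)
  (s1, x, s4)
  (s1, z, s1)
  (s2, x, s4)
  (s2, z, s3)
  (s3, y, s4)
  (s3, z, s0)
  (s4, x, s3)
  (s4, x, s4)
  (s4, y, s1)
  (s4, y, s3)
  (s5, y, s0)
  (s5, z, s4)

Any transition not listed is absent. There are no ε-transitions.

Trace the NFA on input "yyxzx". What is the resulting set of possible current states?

∅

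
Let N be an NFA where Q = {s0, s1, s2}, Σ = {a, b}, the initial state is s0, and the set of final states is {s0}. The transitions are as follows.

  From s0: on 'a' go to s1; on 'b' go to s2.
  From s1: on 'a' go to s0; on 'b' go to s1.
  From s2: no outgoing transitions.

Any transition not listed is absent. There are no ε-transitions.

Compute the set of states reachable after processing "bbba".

∅

Start in {s0}.
Read 'b': s0→{s2}; now {s2}.
Read 'b': s2→∅; now ∅.
The set is empty and remains empty for the remaining 2 symbols.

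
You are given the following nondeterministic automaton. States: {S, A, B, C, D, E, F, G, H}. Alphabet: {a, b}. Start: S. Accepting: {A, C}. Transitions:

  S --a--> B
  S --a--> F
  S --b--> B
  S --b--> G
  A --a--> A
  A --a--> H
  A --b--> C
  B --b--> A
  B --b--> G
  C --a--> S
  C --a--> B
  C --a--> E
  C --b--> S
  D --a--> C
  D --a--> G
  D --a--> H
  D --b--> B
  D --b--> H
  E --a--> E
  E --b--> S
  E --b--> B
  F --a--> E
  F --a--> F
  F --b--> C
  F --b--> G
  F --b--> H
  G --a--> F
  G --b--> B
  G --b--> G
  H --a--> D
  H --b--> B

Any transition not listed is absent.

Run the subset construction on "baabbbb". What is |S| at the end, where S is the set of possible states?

Start in {S}.
Read 'b': S→{B, G}; now {B, G}.
Read 'a': B→∅, G→{F}; now {F}.
Read 'a': F→{E, F}; now {E, F}.
Read 'b': E→{S, B}, F→{C, G, H}; now {S, B, C, G, H}.
Read 'b': S→{B, G}, B→{A, G}, C→{S}, G→{B, G}, H→{B}; now {S, A, B, G}.
Read 'b': S→{B, G}, A→{C}, B→{A, G}, G→{B, G}; now {A, B, C, G}.
Read 'b': A→{C}, B→{A, G}, C→{S}, G→{B, G}; now {S, A, B, C, G}.
That set has 5 states.

5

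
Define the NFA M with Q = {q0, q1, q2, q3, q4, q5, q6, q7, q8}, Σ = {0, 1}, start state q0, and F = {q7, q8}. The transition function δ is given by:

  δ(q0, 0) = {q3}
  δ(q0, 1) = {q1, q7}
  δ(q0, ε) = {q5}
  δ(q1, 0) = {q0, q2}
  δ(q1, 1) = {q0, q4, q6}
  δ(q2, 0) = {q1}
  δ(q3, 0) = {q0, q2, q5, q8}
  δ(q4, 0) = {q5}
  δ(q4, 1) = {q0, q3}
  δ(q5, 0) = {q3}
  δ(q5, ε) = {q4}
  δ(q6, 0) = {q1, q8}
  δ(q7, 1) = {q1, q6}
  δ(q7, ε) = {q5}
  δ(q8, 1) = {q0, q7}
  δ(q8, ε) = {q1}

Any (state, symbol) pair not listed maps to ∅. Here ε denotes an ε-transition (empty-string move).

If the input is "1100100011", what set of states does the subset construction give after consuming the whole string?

{q0, q1, q3, q4, q5, q6, q7}

Start: ε-closure({q0}) = {q0, q4, q5}.
Read '1': {q0, q4, q5} → {q0, q1, q3, q4, q5, q7}.
Read '1': {q0, q1, q3, q4, q5, q7} → {q0, q1, q3, q4, q5, q6, q7}.
Read '0': {q0, q1, q3, q4, q5, q6, q7} → {q0, q1, q2, q3, q4, q5, q8}.
Read '0': {q0, q1, q2, q3, q4, q5, q8} → {q0, q1, q2, q3, q4, q5, q8}.
Read '1': {q0, q1, q2, q3, q4, q5, q8} → {q0, q1, q3, q4, q5, q6, q7}.
Read '0': {q0, q1, q3, q4, q5, q6, q7} → {q0, q1, q2, q3, q4, q5, q8}.
Read '0': {q0, q1, q2, q3, q4, q5, q8} → {q0, q1, q2, q3, q4, q5, q8}.
Read '0': {q0, q1, q2, q3, q4, q5, q8} → {q0, q1, q2, q3, q4, q5, q8}.
Read '1': {q0, q1, q2, q3, q4, q5, q8} → {q0, q1, q3, q4, q5, q6, q7}.
Read '1': {q0, q1, q3, q4, q5, q6, q7} → {q0, q1, q3, q4, q5, q6, q7}.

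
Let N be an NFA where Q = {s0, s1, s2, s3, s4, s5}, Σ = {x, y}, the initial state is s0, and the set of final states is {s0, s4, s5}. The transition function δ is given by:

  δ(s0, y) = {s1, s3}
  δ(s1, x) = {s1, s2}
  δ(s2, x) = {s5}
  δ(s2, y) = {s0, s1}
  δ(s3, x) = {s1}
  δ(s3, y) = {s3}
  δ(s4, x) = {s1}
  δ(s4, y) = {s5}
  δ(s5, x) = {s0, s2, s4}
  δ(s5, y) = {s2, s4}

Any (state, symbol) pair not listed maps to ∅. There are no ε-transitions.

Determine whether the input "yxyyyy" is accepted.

No

Start in {s0}.
Read 'y': s0→{s1, s3}; now {s1, s3}.
Read 'x': s1→{s1, s2}, s3→{s1}; now {s1, s2}.
Read 'y': s1→∅, s2→{s0, s1}; now {s0, s1}.
Read 'y': s0→{s1, s3}, s1→∅; now {s1, s3}.
Read 'y': s1→∅, s3→{s3}; now {s3}.
Read 'y': s3→{s3}; now {s3}.
The final set {s3} contains no accepting state.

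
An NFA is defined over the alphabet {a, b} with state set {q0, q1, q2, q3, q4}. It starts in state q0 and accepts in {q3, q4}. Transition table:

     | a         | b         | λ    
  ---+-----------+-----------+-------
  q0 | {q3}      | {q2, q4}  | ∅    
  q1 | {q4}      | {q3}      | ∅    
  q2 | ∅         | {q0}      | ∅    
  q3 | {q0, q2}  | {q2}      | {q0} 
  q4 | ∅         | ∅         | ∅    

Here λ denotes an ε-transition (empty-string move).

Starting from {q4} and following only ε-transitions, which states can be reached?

Begin with {q4}.
No ε-moves leave this set, so the closure equals the set itself.

{q4}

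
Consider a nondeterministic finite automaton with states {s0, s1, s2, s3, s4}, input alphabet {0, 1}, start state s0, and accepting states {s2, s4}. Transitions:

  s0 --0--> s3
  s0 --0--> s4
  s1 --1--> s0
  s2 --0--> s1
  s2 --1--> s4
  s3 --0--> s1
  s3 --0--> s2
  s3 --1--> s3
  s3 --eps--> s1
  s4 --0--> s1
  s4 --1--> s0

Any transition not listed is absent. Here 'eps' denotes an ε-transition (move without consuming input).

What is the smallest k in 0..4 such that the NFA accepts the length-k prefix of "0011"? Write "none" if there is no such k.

Start in {s0}.
Read '0': {s0} → {s1, s3, s4}.
None of the earlier sets intersect F, but {s1, s3, s4} does.

1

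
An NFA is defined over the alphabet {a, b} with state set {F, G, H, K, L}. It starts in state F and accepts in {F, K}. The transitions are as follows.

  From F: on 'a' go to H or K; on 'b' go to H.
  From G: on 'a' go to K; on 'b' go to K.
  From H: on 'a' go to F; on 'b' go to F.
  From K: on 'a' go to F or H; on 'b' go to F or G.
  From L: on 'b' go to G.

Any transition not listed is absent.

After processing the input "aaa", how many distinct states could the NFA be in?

3

Start in {F}.
Read 'a': F→{H, K}; now {H, K}.
Read 'a': H→{F}, K→{F, H}; now {F, H}.
Read 'a': F→{H, K}, H→{F}; now {F, H, K}.
That set has 3 states.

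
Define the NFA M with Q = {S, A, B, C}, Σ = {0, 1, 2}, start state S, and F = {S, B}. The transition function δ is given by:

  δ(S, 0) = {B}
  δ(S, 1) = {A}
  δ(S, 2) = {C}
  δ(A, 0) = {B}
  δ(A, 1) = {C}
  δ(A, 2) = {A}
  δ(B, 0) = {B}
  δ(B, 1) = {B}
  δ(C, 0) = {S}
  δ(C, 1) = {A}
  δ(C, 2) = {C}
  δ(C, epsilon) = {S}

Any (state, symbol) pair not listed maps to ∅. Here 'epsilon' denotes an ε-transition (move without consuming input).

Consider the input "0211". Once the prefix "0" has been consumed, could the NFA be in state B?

Yes

Start in {S}.
Read '0': {S} → {B}.
State B is in {B}.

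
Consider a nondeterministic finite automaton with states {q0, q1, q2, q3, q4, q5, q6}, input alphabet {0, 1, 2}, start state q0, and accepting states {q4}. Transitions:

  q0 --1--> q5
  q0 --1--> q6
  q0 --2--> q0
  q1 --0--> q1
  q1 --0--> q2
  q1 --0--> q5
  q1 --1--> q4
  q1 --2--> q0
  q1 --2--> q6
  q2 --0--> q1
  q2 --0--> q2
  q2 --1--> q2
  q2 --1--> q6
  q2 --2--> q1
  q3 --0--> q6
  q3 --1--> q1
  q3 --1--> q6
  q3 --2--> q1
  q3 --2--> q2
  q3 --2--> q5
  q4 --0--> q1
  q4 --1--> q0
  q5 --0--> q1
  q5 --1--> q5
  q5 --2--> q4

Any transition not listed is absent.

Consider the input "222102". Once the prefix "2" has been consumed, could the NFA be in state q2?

Start in {q0}.
Read '2': q0→{q0}; now {q0}.
State q2 is not in {q0}.

No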